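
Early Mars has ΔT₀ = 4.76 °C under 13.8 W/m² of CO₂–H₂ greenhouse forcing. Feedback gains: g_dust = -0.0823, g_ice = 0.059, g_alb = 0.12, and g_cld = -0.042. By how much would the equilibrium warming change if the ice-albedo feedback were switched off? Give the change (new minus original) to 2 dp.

-0.30 °C

Original: g = 0.0547, ΔT = 4.76/(1−0.0547) = 5.0354 °C.
Without ice-albedo: g' = -0.0043, ΔT' = 4.76/(1+0.0043) = 4.7396 °C.
Change = 4.7396 − 5.0354 = -0.30 °C.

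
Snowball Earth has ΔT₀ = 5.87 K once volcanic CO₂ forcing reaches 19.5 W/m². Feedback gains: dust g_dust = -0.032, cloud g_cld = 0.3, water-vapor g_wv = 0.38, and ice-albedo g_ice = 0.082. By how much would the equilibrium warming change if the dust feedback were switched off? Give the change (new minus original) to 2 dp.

Original: g = 0.73, ΔT = 5.87/(1−0.73) = 21.7407 K.
Without dust: g' = 0.762, ΔT' = 5.87/(1−0.762) = 24.6639 K.
Change = 24.6639 − 21.7407 = 2.92 K.

2.92 K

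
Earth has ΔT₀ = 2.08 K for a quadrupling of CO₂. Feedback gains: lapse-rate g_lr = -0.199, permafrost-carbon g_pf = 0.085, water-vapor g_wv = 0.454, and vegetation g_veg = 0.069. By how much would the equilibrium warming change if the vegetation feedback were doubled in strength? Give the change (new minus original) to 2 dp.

Original: g = 0.409, ΔT = 2.08/(1−0.409) = 3.5195 K.
With doubled vegetation: g' = 0.478, ΔT' = 2.08/(1−0.478) = 3.9847 K.
Change = 3.9847 − 3.5195 = 0.47 K.

0.47 K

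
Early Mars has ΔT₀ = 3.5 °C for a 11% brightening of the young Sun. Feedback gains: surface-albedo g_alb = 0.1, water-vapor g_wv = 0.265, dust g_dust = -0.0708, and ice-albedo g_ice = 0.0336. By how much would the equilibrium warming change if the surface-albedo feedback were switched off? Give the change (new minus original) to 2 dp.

-0.67 °C

Original: g = 0.3278, ΔT = 3.5/(1−0.3278) = 5.2068 °C.
Without surface-albedo: g' = 0.2278, ΔT' = 3.5/(1−0.2278) = 4.5325 °C.
Change = 4.5325 − 5.2068 = -0.67 °C.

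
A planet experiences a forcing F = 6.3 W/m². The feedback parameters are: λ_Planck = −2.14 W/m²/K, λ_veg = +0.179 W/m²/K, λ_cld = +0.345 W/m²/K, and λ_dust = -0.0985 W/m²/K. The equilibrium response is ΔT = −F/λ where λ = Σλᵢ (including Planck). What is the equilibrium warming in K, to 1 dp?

3.7 K

Net feedback parameter λ = (−2.14) + (+0.179) + (+0.345) + (-0.0985) = -1.7145 W/m²/K.
ΔT = −F/λ = −6.3/(-1.7145) = 3.7 K.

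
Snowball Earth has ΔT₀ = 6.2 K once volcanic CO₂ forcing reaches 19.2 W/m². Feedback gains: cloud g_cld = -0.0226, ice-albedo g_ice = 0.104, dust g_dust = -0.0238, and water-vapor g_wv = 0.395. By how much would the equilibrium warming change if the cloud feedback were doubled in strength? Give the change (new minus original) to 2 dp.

-0.45 K

Original: g = 0.4526, ΔT = 6.2/(1−0.4526) = 11.3263 K.
With doubled cloud: g' = 0.43, ΔT' = 6.2/(1−0.43) = 10.8772 K.
Change = 10.8772 − 11.3263 = -0.45 K.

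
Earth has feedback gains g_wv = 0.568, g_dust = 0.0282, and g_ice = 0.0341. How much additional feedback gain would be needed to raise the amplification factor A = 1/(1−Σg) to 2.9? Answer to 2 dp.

0.02

Current total gain = 0.6303.
Target gain for A = 2.9: g* = 1 − 1/2.9 = 0.6552.
Additional gain needed = 0.6552 − 0.6303 = 0.02.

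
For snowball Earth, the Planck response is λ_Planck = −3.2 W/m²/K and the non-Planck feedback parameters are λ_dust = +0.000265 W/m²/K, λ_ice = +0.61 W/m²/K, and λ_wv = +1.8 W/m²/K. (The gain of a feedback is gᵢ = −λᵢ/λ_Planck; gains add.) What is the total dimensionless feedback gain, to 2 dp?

0.75

Convert to gains: g_dust = 0.000265/3.2 = 0.000083; g_ice = 0.61/3.2 = 0.1906; g_wv = 1.8/3.2 = 0.5625.
Total gain g = 0.753183.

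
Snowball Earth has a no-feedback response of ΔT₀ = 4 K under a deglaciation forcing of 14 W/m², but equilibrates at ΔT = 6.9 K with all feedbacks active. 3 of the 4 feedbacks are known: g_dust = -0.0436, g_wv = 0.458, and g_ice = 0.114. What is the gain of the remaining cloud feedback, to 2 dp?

Amplification A = ΔT/ΔT₀ = 6.9/4 = 1.725.
Total gain g = 1 − 1/A = 1 − 1/1.725 = 0.4203.
Known gains sum to -0.0436 + 0.458 + 0.114 = 0.5284.
g_cld = 0.4203 − 0.5284 = -0.11.

-0.11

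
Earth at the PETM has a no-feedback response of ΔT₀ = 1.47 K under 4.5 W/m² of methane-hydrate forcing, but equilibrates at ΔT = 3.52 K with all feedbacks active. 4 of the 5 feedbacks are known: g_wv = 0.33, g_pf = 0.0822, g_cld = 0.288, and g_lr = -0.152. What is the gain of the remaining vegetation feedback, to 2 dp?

Amplification A = ΔT/ΔT₀ = 3.52/1.47 = 2.395.
Total gain g = 1 − 1/A = 1 − 1/2.395 = 0.5825.
Known gains sum to 0.33 + 0.0822 + 0.288 − 0.152 = 0.5482.
g_veg = 0.5825 − 0.5482 = 0.03.

0.03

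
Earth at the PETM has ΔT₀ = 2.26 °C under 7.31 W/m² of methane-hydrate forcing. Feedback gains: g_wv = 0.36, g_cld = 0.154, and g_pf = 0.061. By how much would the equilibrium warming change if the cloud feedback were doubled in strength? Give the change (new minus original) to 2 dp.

Original: g = 0.575, ΔT = 2.26/(1−0.575) = 5.3176 °C.
With doubled cloud: g' = 0.729, ΔT' = 2.26/(1−0.729) = 8.3395 °C.
Change = 8.3395 − 5.3176 = 3.02 °C.

3.02 °C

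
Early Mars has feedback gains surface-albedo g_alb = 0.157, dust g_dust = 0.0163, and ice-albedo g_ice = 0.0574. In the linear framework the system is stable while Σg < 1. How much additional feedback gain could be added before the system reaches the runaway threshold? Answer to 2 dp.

Current total gain = 0.157 + 0.0163 + 0.0574 = 0.2307.
Margin to runaway = 1 − 0.2307 = 0.77.

0.77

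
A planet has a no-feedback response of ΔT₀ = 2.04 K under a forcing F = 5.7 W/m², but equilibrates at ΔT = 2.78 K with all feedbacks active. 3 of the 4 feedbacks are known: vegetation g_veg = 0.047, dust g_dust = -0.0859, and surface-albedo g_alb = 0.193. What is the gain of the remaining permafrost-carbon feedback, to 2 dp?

0.11

Amplification A = ΔT/ΔT₀ = 2.78/2.04 = 1.363.
Total gain g = 1 − 1/A = 1 − 1/1.363 = 0.2663.
Known gains sum to 0.047 − 0.0859 + 0.193 = 0.1541.
g_pf = 0.2663 − 0.1541 = 0.11.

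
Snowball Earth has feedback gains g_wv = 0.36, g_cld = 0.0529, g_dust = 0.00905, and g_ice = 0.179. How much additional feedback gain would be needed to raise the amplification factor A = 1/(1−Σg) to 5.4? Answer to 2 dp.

Current total gain = 0.60095.
Target gain for A = 5.4: g* = 1 − 1/5.4 = 0.8148.
Additional gain needed = 0.8148 − 0.60095 = 0.21.

0.21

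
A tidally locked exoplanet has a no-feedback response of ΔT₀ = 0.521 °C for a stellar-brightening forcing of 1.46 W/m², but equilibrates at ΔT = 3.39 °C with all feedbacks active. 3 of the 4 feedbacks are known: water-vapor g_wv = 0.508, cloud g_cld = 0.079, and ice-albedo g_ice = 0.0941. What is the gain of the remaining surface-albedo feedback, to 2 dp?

Amplification A = ΔT/ΔT₀ = 3.39/0.521 = 6.507.
Total gain g = 1 − 1/A = 1 − 1/6.507 = 0.8463.
Known gains sum to 0.508 + 0.079 + 0.0941 = 0.6811.
g_alb = 0.8463 − 0.6811 = 0.17.

0.17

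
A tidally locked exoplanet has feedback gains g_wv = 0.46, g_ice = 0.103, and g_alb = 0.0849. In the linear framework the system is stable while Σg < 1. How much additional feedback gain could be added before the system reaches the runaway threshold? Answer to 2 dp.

0.35

Current total gain = 0.46 + 0.103 + 0.0849 = 0.6479.
Margin to runaway = 1 − 0.6479 = 0.35.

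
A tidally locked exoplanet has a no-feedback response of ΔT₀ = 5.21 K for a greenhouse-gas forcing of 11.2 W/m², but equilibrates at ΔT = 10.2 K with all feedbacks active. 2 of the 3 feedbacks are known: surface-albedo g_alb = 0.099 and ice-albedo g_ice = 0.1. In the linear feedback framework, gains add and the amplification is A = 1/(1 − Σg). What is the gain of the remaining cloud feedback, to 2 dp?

Amplification A = ΔT/ΔT₀ = 10.2/5.21 = 1.958.
Total gain g = 1 − 1/A = 1 − 1/1.958 = 0.4893.
Known gains sum to 0.099 + 0.1 = 0.199.
g_cld = 0.4893 − 0.199 = 0.29.

0.29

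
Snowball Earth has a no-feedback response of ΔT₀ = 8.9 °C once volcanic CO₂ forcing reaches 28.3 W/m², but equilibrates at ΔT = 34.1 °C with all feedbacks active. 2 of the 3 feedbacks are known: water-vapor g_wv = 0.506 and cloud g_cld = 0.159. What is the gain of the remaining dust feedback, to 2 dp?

Amplification A = ΔT/ΔT₀ = 34.1/8.9 = 3.831.
Total gain g = 1 − 1/A = 1 − 1/3.831 = 0.739.
Known gains sum to 0.506 + 0.159 = 0.665.
g_dust = 0.739 − 0.665 = 0.07.

0.07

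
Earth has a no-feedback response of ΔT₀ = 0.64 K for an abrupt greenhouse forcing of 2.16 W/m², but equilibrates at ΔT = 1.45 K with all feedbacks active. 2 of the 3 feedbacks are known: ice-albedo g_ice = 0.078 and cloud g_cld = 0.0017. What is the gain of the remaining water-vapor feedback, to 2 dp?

0.48

Amplification A = ΔT/ΔT₀ = 1.45/0.64 = 2.266.
Total gain g = 1 − 1/A = 1 − 1/2.266 = 0.5587.
Known gains sum to 0.078 + 0.0017 = 0.0797.
g_wv = 0.5587 − 0.0797 = 0.48.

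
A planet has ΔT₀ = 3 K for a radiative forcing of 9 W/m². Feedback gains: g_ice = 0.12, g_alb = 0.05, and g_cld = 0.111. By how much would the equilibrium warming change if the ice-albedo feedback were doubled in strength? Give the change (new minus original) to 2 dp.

0.84 K

Original: g = 0.281, ΔT = 3/(1−0.281) = 4.1725 K.
With doubled ice-albedo: g' = 0.401, ΔT' = 3/(1−0.401) = 5.0083 K.
Change = 5.0083 − 4.1725 = 0.84 K.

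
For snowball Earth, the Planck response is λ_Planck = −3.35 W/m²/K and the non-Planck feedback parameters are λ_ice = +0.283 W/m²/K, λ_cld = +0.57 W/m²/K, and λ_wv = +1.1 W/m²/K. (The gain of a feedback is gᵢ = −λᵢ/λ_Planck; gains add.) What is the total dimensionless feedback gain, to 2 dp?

0.58

Convert to gains: g_ice = 0.283/3.35 = 0.08448; g_cld = 0.57/3.35 = 0.1701; g_wv = 1.1/3.35 = 0.3284.
Total gain g = 0.58298.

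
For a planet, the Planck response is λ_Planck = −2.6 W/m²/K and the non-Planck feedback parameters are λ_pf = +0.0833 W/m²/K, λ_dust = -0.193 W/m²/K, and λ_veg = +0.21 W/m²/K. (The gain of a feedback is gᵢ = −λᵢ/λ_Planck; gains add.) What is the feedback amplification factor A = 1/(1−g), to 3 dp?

Convert to gains: g_pf = 0.0833/2.6 = 0.03204; g_dust = -0.193/2.6 = -0.07423; g_veg = 0.21/2.6 = 0.08077.
Total gain g = 0.03858.
A = 1/(1 − 0.03858) = 1.040.

1.040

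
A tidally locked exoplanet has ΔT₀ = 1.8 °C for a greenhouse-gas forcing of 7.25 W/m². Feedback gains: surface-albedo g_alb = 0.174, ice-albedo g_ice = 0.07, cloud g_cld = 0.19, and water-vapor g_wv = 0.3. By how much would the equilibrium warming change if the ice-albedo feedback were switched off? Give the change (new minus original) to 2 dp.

Original: g = 0.734, ΔT = 1.8/(1−0.734) = 6.7669 °C.
Without ice-albedo: g' = 0.664, ΔT' = 1.8/(1−0.664) = 5.3571 °C.
Change = 5.3571 − 6.7669 = -1.41 °C.

-1.41 °C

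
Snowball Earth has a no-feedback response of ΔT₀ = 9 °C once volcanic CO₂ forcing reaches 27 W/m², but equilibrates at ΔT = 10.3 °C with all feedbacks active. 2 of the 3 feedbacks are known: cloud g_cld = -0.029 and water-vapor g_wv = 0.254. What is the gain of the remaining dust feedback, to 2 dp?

Amplification A = ΔT/ΔT₀ = 10.3/9 = 1.144.
Total gain g = 1 − 1/A = 1 − 1/1.144 = 0.1259.
Known gains sum to -0.029 + 0.254 = 0.225.
g_dust = 0.1259 − 0.225 = -0.10.

-0.10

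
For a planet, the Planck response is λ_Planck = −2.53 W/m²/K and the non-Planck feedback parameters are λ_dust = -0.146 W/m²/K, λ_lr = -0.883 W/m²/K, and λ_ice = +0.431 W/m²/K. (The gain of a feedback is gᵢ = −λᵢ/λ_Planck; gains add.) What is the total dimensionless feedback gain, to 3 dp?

-0.236

Convert to gains: g_dust = -0.146/2.53 = -0.05771; g_lr = -0.883/2.53 = -0.349; g_ice = 0.431/2.53 = 0.1704.
Total gain g = -0.23631.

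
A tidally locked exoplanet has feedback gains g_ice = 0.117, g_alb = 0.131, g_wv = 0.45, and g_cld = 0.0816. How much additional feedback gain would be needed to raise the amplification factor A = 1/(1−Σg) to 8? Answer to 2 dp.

0.10

Current total gain = 0.7796.
Target gain for A = 8: g* = 1 − 1/8 = 0.875.
Additional gain needed = 0.875 − 0.7796 = 0.10.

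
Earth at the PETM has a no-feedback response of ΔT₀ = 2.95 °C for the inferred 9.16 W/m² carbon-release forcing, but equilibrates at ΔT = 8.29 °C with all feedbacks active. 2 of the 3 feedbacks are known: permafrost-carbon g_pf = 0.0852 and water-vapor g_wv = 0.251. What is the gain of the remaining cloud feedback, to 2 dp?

Amplification A = ΔT/ΔT₀ = 8.29/2.95 = 2.81.
Total gain g = 1 − 1/A = 1 − 1/2.81 = 0.6441.
Known gains sum to 0.0852 + 0.251 = 0.3362.
g_cld = 0.6441 − 0.3362 = 0.31.

0.31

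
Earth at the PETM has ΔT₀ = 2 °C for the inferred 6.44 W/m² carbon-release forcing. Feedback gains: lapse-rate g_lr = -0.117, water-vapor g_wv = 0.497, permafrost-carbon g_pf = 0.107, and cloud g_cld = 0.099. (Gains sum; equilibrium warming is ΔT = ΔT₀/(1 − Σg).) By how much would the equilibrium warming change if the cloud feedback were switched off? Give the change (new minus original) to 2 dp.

-0.93 °C

Original: g = 0.586, ΔT = 2/(1−0.586) = 4.8309 °C.
Without cloud: g' = 0.487, ΔT' = 2/(1−0.487) = 3.8986 °C.
Change = 3.8986 − 4.8309 = -0.93 °C.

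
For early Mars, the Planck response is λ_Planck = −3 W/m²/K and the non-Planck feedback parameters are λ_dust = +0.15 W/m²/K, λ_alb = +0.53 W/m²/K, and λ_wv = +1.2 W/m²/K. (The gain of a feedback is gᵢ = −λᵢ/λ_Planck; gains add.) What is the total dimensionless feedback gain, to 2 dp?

0.63

Convert to gains: g_dust = 0.15/3 = 0.05; g_alb = 0.53/3 = 0.1767; g_wv = 1.2/3 = 0.4.
Total gain g = 0.6267.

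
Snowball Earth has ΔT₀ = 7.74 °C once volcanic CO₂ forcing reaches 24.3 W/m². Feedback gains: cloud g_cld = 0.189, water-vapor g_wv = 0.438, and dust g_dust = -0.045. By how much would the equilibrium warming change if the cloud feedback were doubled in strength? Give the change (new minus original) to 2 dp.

Original: g = 0.582, ΔT = 7.74/(1−0.582) = 18.5167 °C.
With doubled cloud: g' = 0.771, ΔT' = 7.74/(1−0.771) = 33.7991 °C.
Change = 33.7991 − 18.5167 = 15.28 °C.

15.28 °C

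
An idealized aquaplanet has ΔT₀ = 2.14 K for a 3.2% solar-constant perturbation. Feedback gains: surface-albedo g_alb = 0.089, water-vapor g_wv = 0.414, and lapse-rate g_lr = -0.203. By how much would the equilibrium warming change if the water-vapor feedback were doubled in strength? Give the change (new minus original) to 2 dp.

4.43 K

Original: g = 0.3, ΔT = 2.14/(1−0.3) = 3.0571 K.
With doubled water-vapor: g' = 0.714, ΔT' = 2.14/(1−0.714) = 7.4825 K.
Change = 7.4825 − 3.0571 = 4.43 K.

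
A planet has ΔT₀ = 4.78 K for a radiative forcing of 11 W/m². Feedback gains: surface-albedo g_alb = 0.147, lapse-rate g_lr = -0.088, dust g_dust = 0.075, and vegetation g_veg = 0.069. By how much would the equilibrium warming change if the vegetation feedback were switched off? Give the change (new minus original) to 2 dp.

Original: g = 0.203, ΔT = 4.78/(1−0.203) = 5.9975 K.
Without vegetation: g' = 0.134, ΔT' = 4.78/(1−0.134) = 5.5196 K.
Change = 5.5196 − 5.9975 = -0.48 K.

-0.48 K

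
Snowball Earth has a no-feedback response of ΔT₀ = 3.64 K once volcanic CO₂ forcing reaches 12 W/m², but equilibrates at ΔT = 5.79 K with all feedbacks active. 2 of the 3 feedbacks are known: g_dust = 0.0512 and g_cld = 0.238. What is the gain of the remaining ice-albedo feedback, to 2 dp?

0.08

Amplification A = ΔT/ΔT₀ = 5.79/3.64 = 1.591.
Total gain g = 1 − 1/A = 1 − 1/1.591 = 0.3715.
Known gains sum to 0.0512 + 0.238 = 0.2892.
g_ice = 0.3715 − 0.2892 = 0.08.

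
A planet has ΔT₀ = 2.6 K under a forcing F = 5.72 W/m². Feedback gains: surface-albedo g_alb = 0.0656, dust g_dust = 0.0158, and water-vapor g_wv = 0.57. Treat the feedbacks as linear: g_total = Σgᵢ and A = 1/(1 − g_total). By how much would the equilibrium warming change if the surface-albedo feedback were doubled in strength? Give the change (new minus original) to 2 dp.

1.73 K

Original: g = 0.6514, ΔT = 2.6/(1−0.6514) = 7.4584 K.
With doubled surface-albedo: g' = 0.717, ΔT' = 2.6/(1−0.717) = 9.1873 K.
Change = 9.1873 − 7.4584 = 1.73 K.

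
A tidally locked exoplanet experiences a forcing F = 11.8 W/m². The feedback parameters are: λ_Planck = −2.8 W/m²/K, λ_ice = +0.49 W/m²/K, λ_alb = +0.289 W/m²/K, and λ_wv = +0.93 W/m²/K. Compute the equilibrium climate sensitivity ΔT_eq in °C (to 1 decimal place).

Net feedback parameter λ = (−2.8) + (+0.49) + (+0.289) + (+0.93) = -1.091 W/m²/K.
ΔT = −F/λ = −11.8/(-1.091) = 10.8 °C.

10.8 °C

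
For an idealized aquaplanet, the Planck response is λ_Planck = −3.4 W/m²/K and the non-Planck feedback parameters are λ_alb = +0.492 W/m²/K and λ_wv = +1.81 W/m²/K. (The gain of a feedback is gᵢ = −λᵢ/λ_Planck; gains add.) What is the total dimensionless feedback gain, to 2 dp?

0.68

Convert to gains: g_alb = 0.492/3.4 = 0.1447; g_wv = 1.81/3.4 = 0.5324.
Total gain g = 0.6771.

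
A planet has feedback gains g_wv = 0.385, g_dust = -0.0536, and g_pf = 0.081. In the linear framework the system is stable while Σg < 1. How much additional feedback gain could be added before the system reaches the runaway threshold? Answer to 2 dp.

0.59

Current total gain = 0.385 − 0.0536 + 0.081 = 0.4124.
Margin to runaway = 1 − 0.4124 = 0.59.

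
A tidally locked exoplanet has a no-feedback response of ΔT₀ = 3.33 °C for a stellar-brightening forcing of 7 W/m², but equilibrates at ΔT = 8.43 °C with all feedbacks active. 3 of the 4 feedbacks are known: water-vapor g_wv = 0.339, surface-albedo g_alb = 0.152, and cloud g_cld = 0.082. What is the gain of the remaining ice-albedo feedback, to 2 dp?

0.03

Amplification A = ΔT/ΔT₀ = 8.43/3.33 = 2.532.
Total gain g = 1 − 1/A = 1 − 1/2.532 = 0.6051.
Known gains sum to 0.339 + 0.152 + 0.082 = 0.573.
g_ice = 0.6051 − 0.573 = 0.03.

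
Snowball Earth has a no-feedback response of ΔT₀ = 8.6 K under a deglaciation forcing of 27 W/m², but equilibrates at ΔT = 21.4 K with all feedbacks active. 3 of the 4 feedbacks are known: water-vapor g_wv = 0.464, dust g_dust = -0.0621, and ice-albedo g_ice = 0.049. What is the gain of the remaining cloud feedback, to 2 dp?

Amplification A = ΔT/ΔT₀ = 21.4/8.6 = 2.488.
Total gain g = 1 − 1/A = 1 − 1/2.488 = 0.5981.
Known gains sum to 0.464 − 0.0621 + 0.049 = 0.4509.
g_cld = 0.5981 − 0.4509 = 0.15.

0.15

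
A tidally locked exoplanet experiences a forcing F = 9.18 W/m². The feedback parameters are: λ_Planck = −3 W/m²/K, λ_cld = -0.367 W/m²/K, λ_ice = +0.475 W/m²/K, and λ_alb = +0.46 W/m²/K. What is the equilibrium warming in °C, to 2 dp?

Net feedback parameter λ = (−3) + (-0.367) + (+0.475) + (+0.46) = -2.432 W/m²/K.
ΔT = −F/λ = −9.18/(-2.432) = 3.77 °C.

3.77 °C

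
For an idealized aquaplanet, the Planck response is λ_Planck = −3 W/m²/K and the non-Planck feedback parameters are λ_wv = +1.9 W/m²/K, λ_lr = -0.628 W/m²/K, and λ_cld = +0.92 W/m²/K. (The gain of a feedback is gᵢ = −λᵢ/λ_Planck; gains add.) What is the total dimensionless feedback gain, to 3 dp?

Convert to gains: g_wv = 1.9/3 = 0.6333; g_lr = -0.628/3 = -0.2093; g_cld = 0.92/3 = 0.3067.
Total gain g = 0.7307.

0.731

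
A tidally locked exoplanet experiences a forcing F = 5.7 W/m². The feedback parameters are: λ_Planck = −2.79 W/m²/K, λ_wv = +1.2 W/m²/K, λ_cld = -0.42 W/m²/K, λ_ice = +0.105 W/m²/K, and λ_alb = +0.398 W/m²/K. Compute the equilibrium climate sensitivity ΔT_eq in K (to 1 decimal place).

Net feedback parameter λ = (−2.79) + (+1.2) + (-0.42) + (+0.105) + (+0.398) = -1.507 W/m²/K.
ΔT = −F/λ = −5.7/(-1.507) = 3.8 K.

3.8 K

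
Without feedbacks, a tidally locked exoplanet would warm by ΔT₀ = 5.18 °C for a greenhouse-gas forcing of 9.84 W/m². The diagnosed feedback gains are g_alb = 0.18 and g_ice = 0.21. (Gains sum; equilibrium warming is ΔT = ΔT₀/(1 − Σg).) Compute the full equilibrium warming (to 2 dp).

8.49 °C

Total gain g = 0.18 + 0.21 = 0.39.
Amplification A = 1/(1 − 0.39) = 1.639.
ΔT = 5.18 × 1.639 = 8.49 °C.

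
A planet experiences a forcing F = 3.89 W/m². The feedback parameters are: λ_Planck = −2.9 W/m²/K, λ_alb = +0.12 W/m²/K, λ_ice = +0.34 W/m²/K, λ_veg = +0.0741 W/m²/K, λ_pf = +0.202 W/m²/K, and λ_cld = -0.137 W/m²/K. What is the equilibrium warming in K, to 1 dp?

1.7 K

Net feedback parameter λ = (−2.9) + (+0.12) + (+0.34) + (+0.0741) + (+0.202) + (-0.137) = -2.3009 W/m²/K.
ΔT = −F/λ = −3.89/(-2.3009) = 1.7 K.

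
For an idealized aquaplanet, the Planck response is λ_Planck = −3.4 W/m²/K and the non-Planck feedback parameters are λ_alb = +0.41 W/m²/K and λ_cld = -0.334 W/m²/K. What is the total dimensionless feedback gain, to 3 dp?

Convert to gains: g_alb = 0.41/3.4 = 0.1206; g_cld = -0.334/3.4 = -0.09824.
Total gain g = 0.02236.

0.022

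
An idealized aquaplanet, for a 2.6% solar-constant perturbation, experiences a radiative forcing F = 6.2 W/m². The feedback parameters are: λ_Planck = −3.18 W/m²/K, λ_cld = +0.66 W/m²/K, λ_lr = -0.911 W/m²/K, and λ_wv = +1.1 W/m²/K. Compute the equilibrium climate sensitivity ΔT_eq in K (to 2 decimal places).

2.66 K

Net feedback parameter λ = (−3.18) + (+0.66) + (-0.911) + (+1.1) = -2.331 W/m²/K.
ΔT = −F/λ = −6.2/(-2.331) = 2.66 K.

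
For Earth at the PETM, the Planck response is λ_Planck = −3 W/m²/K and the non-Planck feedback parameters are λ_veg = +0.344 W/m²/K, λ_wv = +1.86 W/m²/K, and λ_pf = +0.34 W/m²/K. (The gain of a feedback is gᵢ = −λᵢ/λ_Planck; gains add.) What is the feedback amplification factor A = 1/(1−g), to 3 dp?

Convert to gains: g_veg = 0.344/3 = 0.1147; g_wv = 1.86/3 = 0.62; g_pf = 0.34/3 = 0.1133.
Total gain g = 0.848.
A = 1/(1 − 0.848) = 6.579.

6.579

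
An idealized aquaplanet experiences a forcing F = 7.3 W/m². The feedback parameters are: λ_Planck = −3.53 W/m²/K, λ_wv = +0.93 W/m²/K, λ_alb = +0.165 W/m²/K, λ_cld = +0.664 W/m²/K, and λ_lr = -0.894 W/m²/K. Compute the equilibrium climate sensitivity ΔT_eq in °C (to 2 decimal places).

Net feedback parameter λ = (−3.53) + (+0.93) + (+0.165) + (+0.664) + (-0.894) = -2.665 W/m²/K.
ΔT = −F/λ = −7.3/(-2.665) = 2.74 °C.

2.74 °C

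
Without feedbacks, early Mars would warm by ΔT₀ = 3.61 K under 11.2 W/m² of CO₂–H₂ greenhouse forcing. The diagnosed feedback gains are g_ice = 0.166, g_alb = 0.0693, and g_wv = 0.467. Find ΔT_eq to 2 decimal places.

12.13 K

Total gain g = 0.166 + 0.0693 + 0.467 = 0.7023.
Amplification A = 1/(1 − 0.7023) = 3.359.
ΔT = 3.61 × 3.359 = 12.13 K.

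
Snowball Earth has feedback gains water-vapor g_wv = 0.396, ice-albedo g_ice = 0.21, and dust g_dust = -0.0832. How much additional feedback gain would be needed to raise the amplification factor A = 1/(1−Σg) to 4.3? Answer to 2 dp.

Current total gain = 0.5228.
Target gain for A = 4.3: g* = 1 − 1/4.3 = 0.7674.
Additional gain needed = 0.7674 − 0.5228 = 0.24.

0.24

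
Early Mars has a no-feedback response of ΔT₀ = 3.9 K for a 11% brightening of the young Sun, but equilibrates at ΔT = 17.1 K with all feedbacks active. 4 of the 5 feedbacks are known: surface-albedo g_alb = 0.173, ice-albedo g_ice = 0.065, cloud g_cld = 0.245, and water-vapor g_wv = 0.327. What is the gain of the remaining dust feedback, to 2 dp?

Amplification A = ΔT/ΔT₀ = 17.1/3.9 = 4.385.
Total gain g = 1 − 1/A = 1 − 1/4.385 = 0.7719.
Known gains sum to 0.173 + 0.065 + 0.245 + 0.327 = 0.81.
g_dust = 0.7719 − 0.81 = -0.04.

-0.04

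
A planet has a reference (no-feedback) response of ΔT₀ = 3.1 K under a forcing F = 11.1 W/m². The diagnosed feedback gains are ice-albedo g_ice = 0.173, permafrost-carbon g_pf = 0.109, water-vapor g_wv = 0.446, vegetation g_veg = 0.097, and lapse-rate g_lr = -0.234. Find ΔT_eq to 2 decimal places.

7.58 K

Total gain g = 0.173 + 0.109 + 0.446 + 0.097 − 0.234 = 0.591.
Amplification A = 1/(1 − 0.591) = 2.445.
ΔT = 3.1 × 2.445 = 7.58 K.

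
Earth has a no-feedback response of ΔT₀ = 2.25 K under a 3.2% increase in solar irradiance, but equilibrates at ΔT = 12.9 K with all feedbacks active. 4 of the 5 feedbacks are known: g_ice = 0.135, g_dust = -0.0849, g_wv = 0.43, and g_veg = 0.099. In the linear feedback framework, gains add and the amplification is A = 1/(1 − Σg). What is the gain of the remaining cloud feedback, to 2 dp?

0.25

Amplification A = ΔT/ΔT₀ = 12.9/2.25 = 5.733.
Total gain g = 1 − 1/A = 1 − 1/5.733 = 0.8256.
Known gains sum to 0.135 − 0.0849 + 0.43 + 0.099 = 0.5791.
g_cld = 0.8256 − 0.5791 = 0.25.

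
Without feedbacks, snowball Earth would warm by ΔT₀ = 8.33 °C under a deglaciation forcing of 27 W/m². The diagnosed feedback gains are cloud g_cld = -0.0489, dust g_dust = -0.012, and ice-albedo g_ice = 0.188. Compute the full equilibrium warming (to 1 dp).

9.5 °C

Total gain g = -0.0489 − 0.012 + 0.188 = 0.1271.
Amplification A = 1/(1 − 0.1271) = 1.146.
ΔT = 8.33 × 1.146 = 9.5 °C.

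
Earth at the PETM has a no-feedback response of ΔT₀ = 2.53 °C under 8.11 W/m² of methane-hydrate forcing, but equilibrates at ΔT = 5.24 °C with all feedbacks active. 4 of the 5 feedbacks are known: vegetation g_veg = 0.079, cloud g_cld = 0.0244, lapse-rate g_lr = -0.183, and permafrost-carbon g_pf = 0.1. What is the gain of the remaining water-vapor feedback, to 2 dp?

0.50

Amplification A = ΔT/ΔT₀ = 5.24/2.53 = 2.071.
Total gain g = 1 − 1/A = 1 − 1/2.071 = 0.5171.
Known gains sum to 0.079 + 0.0244 − 0.183 + 0.1 = 0.0204.
g_wv = 0.5171 − 0.0204 = 0.50.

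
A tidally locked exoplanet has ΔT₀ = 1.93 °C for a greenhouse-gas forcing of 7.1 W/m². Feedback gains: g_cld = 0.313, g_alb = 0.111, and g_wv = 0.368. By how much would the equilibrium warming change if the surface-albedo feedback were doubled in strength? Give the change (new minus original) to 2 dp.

Original: g = 0.792, ΔT = 1.93/(1−0.792) = 9.2788 °C.
With doubled surface-albedo: g' = 0.903, ΔT' = 1.93/(1−0.903) = 19.8969 °C.
Change = 19.8969 − 9.2788 = 10.62 °C.

10.62 °C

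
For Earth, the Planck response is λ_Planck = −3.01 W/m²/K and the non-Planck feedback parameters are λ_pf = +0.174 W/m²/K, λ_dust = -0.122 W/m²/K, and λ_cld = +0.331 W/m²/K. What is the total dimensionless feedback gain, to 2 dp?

Convert to gains: g_pf = 0.174/3.01 = 0.05781; g_dust = -0.122/3.01 = -0.04053; g_cld = 0.331/3.01 = 0.11.
Total gain g = 0.12728.

0.13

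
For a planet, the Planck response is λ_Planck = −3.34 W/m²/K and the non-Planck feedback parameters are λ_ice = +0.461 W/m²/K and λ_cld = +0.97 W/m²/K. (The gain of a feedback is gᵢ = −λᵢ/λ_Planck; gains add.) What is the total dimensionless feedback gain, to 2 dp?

Convert to gains: g_ice = 0.461/3.34 = 0.138; g_cld = 0.97/3.34 = 0.2904.
Total gain g = 0.4284.

0.43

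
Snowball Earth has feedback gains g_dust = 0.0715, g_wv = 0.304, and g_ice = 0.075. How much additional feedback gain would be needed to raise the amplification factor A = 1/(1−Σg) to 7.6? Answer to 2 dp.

0.42

Current total gain = 0.4505.
Target gain for A = 7.6: g* = 1 − 1/7.6 = 0.8684.
Additional gain needed = 0.8684 − 0.4505 = 0.42.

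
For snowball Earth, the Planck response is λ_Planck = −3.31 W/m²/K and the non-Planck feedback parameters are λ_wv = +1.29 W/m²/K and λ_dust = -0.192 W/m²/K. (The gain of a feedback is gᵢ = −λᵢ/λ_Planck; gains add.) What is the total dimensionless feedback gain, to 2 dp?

Convert to gains: g_wv = 1.29/3.31 = 0.3897; g_dust = -0.192/3.31 = -0.05801.
Total gain g = 0.33169.

0.33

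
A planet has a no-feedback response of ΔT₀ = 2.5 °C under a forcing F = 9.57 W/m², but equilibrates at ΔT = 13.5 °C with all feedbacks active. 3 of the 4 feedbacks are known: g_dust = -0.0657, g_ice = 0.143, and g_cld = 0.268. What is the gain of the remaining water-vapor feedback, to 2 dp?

Amplification A = ΔT/ΔT₀ = 13.5/2.5 = 5.4.
Total gain g = 1 − 1/A = 1 − 1/5.4 = 0.8148.
Known gains sum to -0.0657 + 0.143 + 0.268 = 0.3453.
g_wv = 0.8148 − 0.3453 = 0.47.

0.47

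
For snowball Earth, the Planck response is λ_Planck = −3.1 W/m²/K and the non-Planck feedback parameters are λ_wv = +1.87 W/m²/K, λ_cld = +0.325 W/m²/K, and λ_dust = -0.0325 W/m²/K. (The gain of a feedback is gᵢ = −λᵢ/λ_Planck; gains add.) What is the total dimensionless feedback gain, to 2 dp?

0.70

Convert to gains: g_wv = 1.87/3.1 = 0.6032; g_cld = 0.325/3.1 = 0.1048; g_dust = -0.0325/3.1 = -0.01048.
Total gain g = 0.69752.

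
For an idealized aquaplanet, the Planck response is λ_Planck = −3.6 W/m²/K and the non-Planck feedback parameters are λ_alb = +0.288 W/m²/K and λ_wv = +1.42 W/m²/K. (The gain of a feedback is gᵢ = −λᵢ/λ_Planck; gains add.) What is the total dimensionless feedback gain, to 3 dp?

0.474

Convert to gains: g_alb = 0.288/3.6 = 0.08; g_wv = 1.42/3.6 = 0.3944.
Total gain g = 0.4744.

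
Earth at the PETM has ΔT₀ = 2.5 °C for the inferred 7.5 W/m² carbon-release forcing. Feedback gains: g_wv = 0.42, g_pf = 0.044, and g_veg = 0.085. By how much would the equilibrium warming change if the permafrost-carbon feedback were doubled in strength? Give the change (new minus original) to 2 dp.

0.60 °C

Original: g = 0.549, ΔT = 2.5/(1−0.549) = 5.5432 °C.
With doubled permafrost-carbon: g' = 0.593, ΔT' = 2.5/(1−0.593) = 6.1425 °C.
Change = 6.1425 − 5.5432 = 0.60 °C.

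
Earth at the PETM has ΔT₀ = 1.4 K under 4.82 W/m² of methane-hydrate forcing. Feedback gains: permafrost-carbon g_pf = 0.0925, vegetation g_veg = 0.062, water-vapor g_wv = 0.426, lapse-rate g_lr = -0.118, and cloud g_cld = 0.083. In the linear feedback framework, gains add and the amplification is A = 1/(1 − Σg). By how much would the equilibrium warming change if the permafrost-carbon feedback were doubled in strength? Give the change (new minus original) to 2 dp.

Original: g = 0.5455, ΔT = 1.4/(1−0.5455) = 3.0803 K.
With doubled permafrost-carbon: g' = 0.638, ΔT' = 1.4/(1−0.638) = 3.8674 K.
Change = 3.8674 − 3.0803 = 0.79 K.

0.79 K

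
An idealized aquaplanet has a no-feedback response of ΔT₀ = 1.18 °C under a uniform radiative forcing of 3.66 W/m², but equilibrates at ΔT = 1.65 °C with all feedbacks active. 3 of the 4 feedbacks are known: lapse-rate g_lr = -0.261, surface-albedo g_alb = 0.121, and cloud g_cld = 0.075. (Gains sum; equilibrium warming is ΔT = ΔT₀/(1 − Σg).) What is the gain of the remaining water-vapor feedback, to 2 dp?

Amplification A = ΔT/ΔT₀ = 1.65/1.18 = 1.398.
Total gain g = 1 − 1/A = 1 − 1/1.398 = 0.2847.
Known gains sum to -0.261 + 0.121 + 0.075 = -0.065.
g_wv = 0.2847 + 0.065 = 0.35.

0.35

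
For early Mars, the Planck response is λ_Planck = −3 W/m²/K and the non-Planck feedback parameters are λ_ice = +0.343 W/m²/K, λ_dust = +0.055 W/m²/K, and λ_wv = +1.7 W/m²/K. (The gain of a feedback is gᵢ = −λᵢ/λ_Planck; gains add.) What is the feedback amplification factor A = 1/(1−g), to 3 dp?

Convert to gains: g_ice = 0.343/3 = 0.1143; g_dust = 0.055/3 = 0.01833; g_wv = 1.7/3 = 0.5667.
Total gain g = 0.69933.
A = 1/(1 − 0.69933) = 3.326.

3.326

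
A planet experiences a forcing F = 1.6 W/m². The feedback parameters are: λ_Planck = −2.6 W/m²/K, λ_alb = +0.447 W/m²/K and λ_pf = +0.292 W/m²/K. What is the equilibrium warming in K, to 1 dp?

0.9 K

Net feedback parameter λ = (−2.6) + (+0.447) + (+0.292) = -1.861 W/m²/K.
ΔT = −F/λ = −1.6/(-1.861) = 0.9 K.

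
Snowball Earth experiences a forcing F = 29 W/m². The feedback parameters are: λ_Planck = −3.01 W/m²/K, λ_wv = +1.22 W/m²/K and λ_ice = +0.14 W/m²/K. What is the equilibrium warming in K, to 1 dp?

17.6 K

Net feedback parameter λ = (−3.01) + (+1.22) + (+0.14) = -1.65 W/m²/K.
ΔT = −F/λ = −29/(-1.65) = 17.6 K.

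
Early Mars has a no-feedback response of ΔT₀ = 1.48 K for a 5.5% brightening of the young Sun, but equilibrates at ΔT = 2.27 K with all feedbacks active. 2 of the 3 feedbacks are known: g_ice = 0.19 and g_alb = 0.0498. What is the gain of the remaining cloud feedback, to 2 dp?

Amplification A = ΔT/ΔT₀ = 2.27/1.48 = 1.534.
Total gain g = 1 − 1/A = 1 − 1/1.534 = 0.3481.
Known gains sum to 0.19 + 0.0498 = 0.2398.
g_cld = 0.3481 − 0.2398 = 0.11.

0.11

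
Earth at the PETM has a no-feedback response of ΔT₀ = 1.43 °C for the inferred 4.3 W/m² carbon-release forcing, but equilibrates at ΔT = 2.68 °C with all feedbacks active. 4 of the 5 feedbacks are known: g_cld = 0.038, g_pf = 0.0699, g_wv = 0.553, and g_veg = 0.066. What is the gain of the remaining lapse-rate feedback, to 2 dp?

Amplification A = ΔT/ΔT₀ = 2.68/1.43 = 1.874.
Total gain g = 1 − 1/A = 1 − 1/1.874 = 0.4664.
Known gains sum to 0.038 + 0.0699 + 0.553 + 0.066 = 0.7269.
g_lr = 0.4664 − 0.7269 = -0.26.

-0.26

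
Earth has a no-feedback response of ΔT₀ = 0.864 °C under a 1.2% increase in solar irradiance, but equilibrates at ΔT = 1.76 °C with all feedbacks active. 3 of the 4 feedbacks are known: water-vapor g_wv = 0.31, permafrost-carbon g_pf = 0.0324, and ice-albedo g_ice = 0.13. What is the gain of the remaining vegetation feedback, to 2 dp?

Amplification A = ΔT/ΔT₀ = 1.76/0.864 = 2.037.
Total gain g = 1 − 1/A = 1 − 1/2.037 = 0.5091.
Known gains sum to 0.31 + 0.0324 + 0.13 = 0.4724.
g_veg = 0.5091 − 0.4724 = 0.04.

0.04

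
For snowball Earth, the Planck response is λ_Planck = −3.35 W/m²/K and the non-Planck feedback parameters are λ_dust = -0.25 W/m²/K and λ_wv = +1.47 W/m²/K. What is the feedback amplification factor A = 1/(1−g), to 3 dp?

1.573

Convert to gains: g_dust = -0.25/3.35 = -0.07463; g_wv = 1.47/3.35 = 0.4388.
Total gain g = 0.36417.
A = 1/(1 − 0.36417) = 1.573.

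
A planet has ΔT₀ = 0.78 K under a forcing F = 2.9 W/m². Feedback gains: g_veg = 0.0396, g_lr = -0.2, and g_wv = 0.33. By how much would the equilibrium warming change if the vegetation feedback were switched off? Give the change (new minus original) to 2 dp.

-0.04 K

Original: g = 0.1696, ΔT = 0.78/(1−0.1696) = 0.9393 K.
Without vegetation: g' = 0.13, ΔT' = 0.78/(1−0.13) = 0.8966 K.
Change = 0.8966 − 0.9393 = -0.04 K.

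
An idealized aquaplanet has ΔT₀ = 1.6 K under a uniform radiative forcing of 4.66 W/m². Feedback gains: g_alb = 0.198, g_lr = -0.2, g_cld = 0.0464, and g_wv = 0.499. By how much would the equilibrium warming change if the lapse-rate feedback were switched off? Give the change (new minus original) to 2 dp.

2.73 K

Original: g = 0.5434, ΔT = 1.6/(1−0.5434) = 3.5042 K.
Without lapse-rate: g' = 0.7434, ΔT' = 1.6/(1−0.7434) = 6.2354 K.
Change = 6.2354 − 3.5042 = 2.73 K.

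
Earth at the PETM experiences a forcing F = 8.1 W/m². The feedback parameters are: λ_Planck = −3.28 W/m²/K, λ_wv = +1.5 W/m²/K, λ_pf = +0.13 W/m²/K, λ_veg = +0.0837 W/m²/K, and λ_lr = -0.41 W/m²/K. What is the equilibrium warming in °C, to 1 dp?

4.1 °C

Net feedback parameter λ = (−3.28) + (+1.5) + (+0.13) + (+0.0837) + (-0.41) = -1.9763 W/m²/K.
ΔT = −F/λ = −8.1/(-1.9763) = 4.1 °C.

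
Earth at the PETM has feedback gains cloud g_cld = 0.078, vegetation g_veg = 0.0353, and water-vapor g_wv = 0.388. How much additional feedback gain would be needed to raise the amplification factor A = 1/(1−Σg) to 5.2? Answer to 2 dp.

Current total gain = 0.5013.
Target gain for A = 5.2: g* = 1 − 1/5.2 = 0.8077.
Additional gain needed = 0.8077 − 0.5013 = 0.31.

0.31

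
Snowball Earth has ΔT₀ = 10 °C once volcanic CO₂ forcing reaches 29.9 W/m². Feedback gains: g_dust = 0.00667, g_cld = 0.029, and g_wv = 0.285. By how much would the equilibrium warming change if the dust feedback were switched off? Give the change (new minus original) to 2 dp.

-0.14 °C

Original: g = 0.32067, ΔT = 10/(1−0.32067) = 14.7204 °C.
Without dust: g' = 0.314, ΔT' = 10/(1−0.314) = 14.5773 °C.
Change = 14.5773 − 14.7204 = -0.14 °C.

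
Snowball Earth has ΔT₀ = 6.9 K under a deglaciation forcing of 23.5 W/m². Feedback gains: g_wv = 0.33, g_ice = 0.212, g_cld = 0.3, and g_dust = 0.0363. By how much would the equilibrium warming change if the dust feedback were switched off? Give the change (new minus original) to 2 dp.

Original: g = 0.8783, ΔT = 6.9/(1−0.8783) = 56.6968 K.
Without dust: g' = 0.842, ΔT' = 6.9/(1−0.842) = 43.6709 K.
Change = 43.6709 − 56.6968 = -13.03 K.

-13.03 K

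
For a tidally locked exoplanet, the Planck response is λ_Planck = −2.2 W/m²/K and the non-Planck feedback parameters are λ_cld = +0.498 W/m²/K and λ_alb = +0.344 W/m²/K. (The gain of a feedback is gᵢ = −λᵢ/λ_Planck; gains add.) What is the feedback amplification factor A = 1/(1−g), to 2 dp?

Convert to gains: g_cld = 0.498/2.2 = 0.2264; g_alb = 0.344/2.2 = 0.1564.
Total gain g = 0.3828.
A = 1/(1 − 0.3828) = 1.62.

1.62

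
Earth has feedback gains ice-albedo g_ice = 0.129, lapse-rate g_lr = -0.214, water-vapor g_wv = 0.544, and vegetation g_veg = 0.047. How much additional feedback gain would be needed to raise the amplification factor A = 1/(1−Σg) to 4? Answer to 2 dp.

0.24

Current total gain = 0.506.
Target gain for A = 4: g* = 1 − 1/4 = 0.75.
Additional gain needed = 0.75 − 0.506 = 0.24.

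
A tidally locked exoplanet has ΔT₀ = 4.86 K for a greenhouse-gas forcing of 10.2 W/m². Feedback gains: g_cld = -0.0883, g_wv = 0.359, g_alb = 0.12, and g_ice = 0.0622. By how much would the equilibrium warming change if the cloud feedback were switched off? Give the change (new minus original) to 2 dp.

Original: g = 0.4529, ΔT = 4.86/(1−0.4529) = 8.8832 K.
Without cloud: g' = 0.5412, ΔT' = 4.86/(1−0.5412) = 10.5929 K.
Change = 10.5929 − 8.8832 = 1.71 K.

1.71 K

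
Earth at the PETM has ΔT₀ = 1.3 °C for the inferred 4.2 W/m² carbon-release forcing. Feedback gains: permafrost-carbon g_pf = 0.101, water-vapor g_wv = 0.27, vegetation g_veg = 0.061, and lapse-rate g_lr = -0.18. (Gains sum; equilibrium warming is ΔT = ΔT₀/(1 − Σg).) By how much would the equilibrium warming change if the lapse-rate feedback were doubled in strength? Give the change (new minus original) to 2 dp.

-0.34 °C

Original: g = 0.252, ΔT = 1.3/(1−0.252) = 1.7380 °C.
With doubled lapse-rate: g' = 0.072, ΔT' = 1.3/(1−0.072) = 1.4009 °C.
Change = 1.4009 − 1.7380 = -0.34 °C.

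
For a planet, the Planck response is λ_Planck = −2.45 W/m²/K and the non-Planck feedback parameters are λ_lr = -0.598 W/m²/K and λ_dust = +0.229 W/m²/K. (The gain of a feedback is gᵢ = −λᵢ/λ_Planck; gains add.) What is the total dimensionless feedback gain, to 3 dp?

Convert to gains: g_lr = -0.598/2.45 = -0.2441; g_dust = 0.229/2.45 = 0.09347.
Total gain g = -0.15063.

-0.151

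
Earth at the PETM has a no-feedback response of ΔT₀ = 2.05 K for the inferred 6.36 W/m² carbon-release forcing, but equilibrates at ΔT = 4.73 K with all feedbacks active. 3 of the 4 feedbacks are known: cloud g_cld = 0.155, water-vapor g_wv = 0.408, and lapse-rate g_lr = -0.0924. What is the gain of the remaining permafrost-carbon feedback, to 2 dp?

0.10

Amplification A = ΔT/ΔT₀ = 4.73/2.05 = 2.307.
Total gain g = 1 − 1/A = 1 − 1/2.307 = 0.5665.
Known gains sum to 0.155 + 0.408 − 0.0924 = 0.4706.
g_pf = 0.5665 − 0.4706 = 0.10.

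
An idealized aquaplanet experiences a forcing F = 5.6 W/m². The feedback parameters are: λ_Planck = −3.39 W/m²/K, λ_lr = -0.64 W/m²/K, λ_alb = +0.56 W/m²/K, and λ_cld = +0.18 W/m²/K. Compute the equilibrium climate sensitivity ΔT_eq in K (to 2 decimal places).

1.70 K

Net feedback parameter λ = (−3.39) + (-0.64) + (+0.56) + (+0.18) = -3.29 W/m²/K.
ΔT = −F/λ = −5.6/(-3.29) = 1.70 K.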